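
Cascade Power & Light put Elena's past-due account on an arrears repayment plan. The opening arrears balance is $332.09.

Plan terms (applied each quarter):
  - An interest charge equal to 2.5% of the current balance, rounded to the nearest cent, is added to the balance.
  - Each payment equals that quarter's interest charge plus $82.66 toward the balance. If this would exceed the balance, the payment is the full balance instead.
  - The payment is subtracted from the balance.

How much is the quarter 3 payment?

# | Opening | Interest | Payment | End bal
1 | $332.09 | $8.30 | $90.96 | $249.43
2 | $249.43 | $6.24 | $88.90 | $166.77
3 | $166.77 | $4.17 | $86.83 | $84.11

$86.83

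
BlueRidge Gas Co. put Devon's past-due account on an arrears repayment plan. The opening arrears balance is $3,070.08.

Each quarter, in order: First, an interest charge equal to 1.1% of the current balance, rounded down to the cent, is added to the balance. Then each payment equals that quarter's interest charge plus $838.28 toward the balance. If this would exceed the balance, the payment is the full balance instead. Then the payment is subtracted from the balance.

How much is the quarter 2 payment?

$862.82

# | Opening | Interest | Payment | End bal
1 | $3,070.08 | $33.77 | $872.05 | $2,231.80
2 | $2,231.80 | $24.54 | $862.82 | $1,393.52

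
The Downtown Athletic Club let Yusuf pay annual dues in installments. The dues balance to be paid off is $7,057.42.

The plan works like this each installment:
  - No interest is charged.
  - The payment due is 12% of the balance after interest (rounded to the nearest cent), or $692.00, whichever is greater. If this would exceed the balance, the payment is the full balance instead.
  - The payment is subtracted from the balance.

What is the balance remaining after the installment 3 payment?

$4,773.27

Installment 1: opening $7,057.42; payment $846.89; balance $6,210.53
Installment 2: opening $6,210.53; payment $745.26; balance $5,465.27
Installment 3: opening $5,465.27; payment $692.00; balance $4,773.27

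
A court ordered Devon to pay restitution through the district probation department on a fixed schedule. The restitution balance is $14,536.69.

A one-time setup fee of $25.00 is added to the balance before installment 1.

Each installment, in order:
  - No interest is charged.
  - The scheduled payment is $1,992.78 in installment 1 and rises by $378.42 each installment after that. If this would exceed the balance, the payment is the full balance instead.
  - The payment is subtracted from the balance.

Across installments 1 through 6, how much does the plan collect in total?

$14,561.69

# | Opening | Payment | End bal
1 | $14,561.69 | $1,992.78 | $12,568.91
2 | $12,568.91 | $2,371.20 | $10,197.71
3 | $10,197.71 | $2,749.62 | $7,448.09
4 | $7,448.09 | $3,128.04 | $4,320.05
5 | $4,320.05 | $3,506.46 | $813.59
6 | $813.59 | $813.59 | $0.00
Total paid: $14,561.69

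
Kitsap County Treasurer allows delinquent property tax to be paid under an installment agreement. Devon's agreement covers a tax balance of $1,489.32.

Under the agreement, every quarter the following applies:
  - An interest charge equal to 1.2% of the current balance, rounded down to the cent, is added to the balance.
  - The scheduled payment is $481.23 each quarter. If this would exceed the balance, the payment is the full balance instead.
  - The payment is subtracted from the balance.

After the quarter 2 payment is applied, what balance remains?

Quarter 1: opening $1,489.32; interest $17.87 → $1,507.19; payment $481.23; balance $1,025.96
Quarter 2: opening $1,025.96; interest $12.31 → $1,038.27; payment $481.23; balance $557.04

$557.04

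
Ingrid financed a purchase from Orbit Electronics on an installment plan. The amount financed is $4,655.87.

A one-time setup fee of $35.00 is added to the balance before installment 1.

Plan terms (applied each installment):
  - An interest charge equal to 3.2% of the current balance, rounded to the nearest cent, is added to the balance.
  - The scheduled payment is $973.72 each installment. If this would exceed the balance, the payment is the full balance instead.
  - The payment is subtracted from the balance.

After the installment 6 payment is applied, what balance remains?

# | Opening | Interest | Payment | End bal
1 | $4,690.87 | $150.11 | $973.72 | $3,867.26
2 | $3,867.26 | $123.75 | $973.72 | $3,017.29
3 | $3,017.29 | $96.55 | $973.72 | $2,140.12
4 | $2,140.12 | $68.48 | $973.72 | $1,234.88
5 | $1,234.88 | $39.52 | $973.72 | $300.68
6 | $300.68 | $9.62 | $310.30 | $0.00

$0.00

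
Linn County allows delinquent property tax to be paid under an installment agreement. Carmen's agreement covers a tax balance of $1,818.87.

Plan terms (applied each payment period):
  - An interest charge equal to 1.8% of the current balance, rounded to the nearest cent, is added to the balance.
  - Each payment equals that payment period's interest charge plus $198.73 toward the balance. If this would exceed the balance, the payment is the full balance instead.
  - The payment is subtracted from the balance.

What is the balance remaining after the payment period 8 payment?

Payment period 1: $1,818.87 +$32.74 interest = $1,851.61; pay $231.47 → $1,620.14
Payment period 2: $1,620.14 +$29.16 interest = $1,649.30; pay $227.89 → $1,421.41
Payment period 3: $1,421.41 +$25.59 interest = $1,447.00; pay $224.32 → $1,222.68
Payment period 4: $1,222.68 +$22.01 interest = $1,244.69; pay $220.74 → $1,023.95
Payment period 5: $1,023.95 +$18.43 interest = $1,042.38; pay $217.16 → $825.22
Payment period 6: $825.22 +$14.85 interest = $840.07; pay $213.58 → $626.49
Payment period 7: $626.49 +$11.28 interest = $637.77; pay $210.01 → $427.76
Payment period 8: $427.76 +$7.70 interest = $435.46; pay $206.43 → $229.03

$229.03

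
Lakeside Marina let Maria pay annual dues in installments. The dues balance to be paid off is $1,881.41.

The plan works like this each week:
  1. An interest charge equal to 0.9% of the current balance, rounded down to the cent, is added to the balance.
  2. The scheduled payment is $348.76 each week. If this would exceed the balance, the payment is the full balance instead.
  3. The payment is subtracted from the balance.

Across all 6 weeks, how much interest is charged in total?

Week 1: opening $1,881.41; interest $16.93 → $1,898.34; payment $348.76; balance $1,549.58
Week 2: opening $1,549.58; interest $13.94 → $1,563.52; payment $348.76; balance $1,214.76
Week 3: opening $1,214.76; interest $10.93 → $1,225.69; payment $348.76; balance $876.93
Week 4: opening $876.93; interest $7.89 → $884.82; payment $348.76; balance $536.06
Week 5: opening $536.06; interest $4.82 → $540.88; payment $348.76; balance $192.12
Week 6: opening $192.12; interest $1.72 → $193.84; payment $193.84; balance $0.00
Total interest: $16.93 + $13.94 + $10.93 + $7.89 + $4.82 + $1.72 = $56.23

$56.23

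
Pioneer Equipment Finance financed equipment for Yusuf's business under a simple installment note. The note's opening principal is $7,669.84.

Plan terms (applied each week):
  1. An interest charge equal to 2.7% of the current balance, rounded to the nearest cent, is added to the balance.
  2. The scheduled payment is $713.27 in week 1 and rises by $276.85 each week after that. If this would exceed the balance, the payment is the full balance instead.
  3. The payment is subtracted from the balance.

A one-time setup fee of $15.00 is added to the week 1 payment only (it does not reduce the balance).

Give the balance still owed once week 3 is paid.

# | Opening | Interest | Payment | Fee | End bal
1 | $7,669.84 | $207.09 | $713.27 | $15.00 | $7,163.66
2 | $7,163.66 | $193.42 | $990.12 | — | $6,366.96
3 | $6,366.96 | $171.91 | $1,266.97 | — | $5,271.90

$5,271.90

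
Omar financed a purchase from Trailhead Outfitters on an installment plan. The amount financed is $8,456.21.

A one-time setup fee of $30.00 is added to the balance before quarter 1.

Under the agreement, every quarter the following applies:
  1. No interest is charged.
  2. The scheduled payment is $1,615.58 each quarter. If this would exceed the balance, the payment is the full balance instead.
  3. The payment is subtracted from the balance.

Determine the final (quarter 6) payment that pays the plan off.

# | Opening | Payment | End bal
1 | $8,486.21 | $1,615.58 | $6,870.63
2 | $6,870.63 | $1,615.58 | $5,255.05
3 | $5,255.05 | $1,615.58 | $3,639.47
4 | $3,639.47 | $1,615.58 | $2,023.89
5 | $2,023.89 | $1,615.58 | $408.31
6 | $408.31 | $408.31 | $0.00

$408.31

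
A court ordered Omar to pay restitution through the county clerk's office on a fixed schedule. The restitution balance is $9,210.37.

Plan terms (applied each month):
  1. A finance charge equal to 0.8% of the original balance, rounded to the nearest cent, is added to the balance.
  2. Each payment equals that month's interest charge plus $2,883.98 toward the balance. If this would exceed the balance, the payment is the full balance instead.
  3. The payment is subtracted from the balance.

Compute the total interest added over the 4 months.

$294.72

Month 1: $9,210.37 +$73.68 interest = $9,284.05; pay $2,957.66 → $6,326.39
Month 2: $6,326.39 +$73.68 interest = $6,400.07; pay $2,957.66 → $3,442.41
Month 3: $3,442.41 +$73.68 interest = $3,516.09; pay $2,957.66 → $558.43
Month 4: $558.43 +$73.68 interest = $632.11; pay $632.11 → $0.00
Total interest: $73.68 + $73.68 + $73.68 + $73.68 = $294.72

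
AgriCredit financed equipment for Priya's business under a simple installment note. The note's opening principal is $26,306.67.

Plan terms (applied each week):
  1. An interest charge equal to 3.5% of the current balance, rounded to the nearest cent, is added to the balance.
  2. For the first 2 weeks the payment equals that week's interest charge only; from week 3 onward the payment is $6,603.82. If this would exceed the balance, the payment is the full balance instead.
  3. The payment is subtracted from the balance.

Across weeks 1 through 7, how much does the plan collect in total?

$30,691.88

Week 1: $26,306.67 +$920.73 interest = $27,227.40; pay $920.73 → $26,306.67
Week 2: $26,306.67 +$920.73 interest = $27,227.40; pay $920.73 → $26,306.67
Week 3: $26,306.67 +$920.73 interest = $27,227.40; pay $6,603.82 → $20,623.58
Week 4: $20,623.58 +$721.83 interest = $21,345.41; pay $6,603.82 → $14,741.59
Week 5: $14,741.59 +$515.96 interest = $15,257.55; pay $6,603.82 → $8,653.73
Week 6: $8,653.73 +$302.88 interest = $8,956.61; pay $6,603.82 → $2,352.79
Week 7: $2,352.79 +$82.35 interest = $2,435.14; pay $2,435.14 → $0.00
Total paid: $30,691.88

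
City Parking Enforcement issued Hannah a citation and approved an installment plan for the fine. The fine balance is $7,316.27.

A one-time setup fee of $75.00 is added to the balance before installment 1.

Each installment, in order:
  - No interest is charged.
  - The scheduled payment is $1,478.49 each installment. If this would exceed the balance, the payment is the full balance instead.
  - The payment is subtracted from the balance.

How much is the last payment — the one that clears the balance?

$1,477.31

Installment 1: opening $7,391.27; payment $1,478.49; balance $5,912.78
Installment 2: opening $5,912.78; payment $1,478.49; balance $4,434.29
Installment 3: opening $4,434.29; payment $1,478.49; balance $2,955.80
Installment 4: opening $2,955.80; payment $1,478.49; balance $1,477.31
Installment 5: opening $1,477.31; payment $1,477.31; balance $0.00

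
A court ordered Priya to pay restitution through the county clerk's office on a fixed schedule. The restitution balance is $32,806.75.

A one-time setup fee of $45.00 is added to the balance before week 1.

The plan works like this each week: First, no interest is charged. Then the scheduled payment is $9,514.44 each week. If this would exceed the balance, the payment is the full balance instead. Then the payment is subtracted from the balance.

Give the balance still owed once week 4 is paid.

$0.00

Week 1: opening $32,851.75; payment $9,514.44; balance $23,337.31
Week 2: opening $23,337.31; payment $9,514.44; balance $13,822.87
Week 3: opening $13,822.87; payment $9,514.44; balance $4,308.43
Week 4: opening $4,308.43; payment $4,308.43; balance $0.00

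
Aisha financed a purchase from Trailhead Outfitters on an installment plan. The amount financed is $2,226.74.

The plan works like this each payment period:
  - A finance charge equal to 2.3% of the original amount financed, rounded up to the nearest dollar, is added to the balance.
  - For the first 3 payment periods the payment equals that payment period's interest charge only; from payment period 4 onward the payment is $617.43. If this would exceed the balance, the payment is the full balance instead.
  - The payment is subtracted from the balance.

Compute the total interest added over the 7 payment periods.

$364.00

# | Opening | Interest | Payment | End bal
1 | $2,226.74 | $52.00 | $52.00 | $2,226.74
2 | $2,226.74 | $52.00 | $52.00 | $2,226.74
3 | $2,226.74 | $52.00 | $52.00 | $2,226.74
4 | $2,226.74 | $52.00 | $617.43 | $1,661.31
5 | $1,661.31 | $52.00 | $617.43 | $1,095.88
6 | $1,095.88 | $52.00 | $617.43 | $530.45
7 | $530.45 | $52.00 | $582.45 | $0.00
Total interest: $52.00 + $52.00 + $52.00 + $52.00 + $52.00 + $52.00 + $52.00 = $364.00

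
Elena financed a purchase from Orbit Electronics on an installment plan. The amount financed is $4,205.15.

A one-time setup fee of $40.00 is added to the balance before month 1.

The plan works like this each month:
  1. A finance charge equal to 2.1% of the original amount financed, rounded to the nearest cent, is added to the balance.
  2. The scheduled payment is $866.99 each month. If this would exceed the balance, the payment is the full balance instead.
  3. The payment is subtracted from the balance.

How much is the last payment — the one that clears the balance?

Month 1: $4,245.15 +$88.31 interest = $4,333.46; pay $866.99 → $3,466.47
Month 2: $3,466.47 +$88.31 interest = $3,554.78; pay $866.99 → $2,687.79
Month 3: $2,687.79 +$88.31 interest = $2,776.10; pay $866.99 → $1,909.11
Month 4: $1,909.11 +$88.31 interest = $1,997.42; pay $866.99 → $1,130.43
Month 5: $1,130.43 +$88.31 interest = $1,218.74; pay $866.99 → $351.75
Month 6: $351.75 +$88.31 interest = $440.06; pay $440.06 → $0.00

$440.06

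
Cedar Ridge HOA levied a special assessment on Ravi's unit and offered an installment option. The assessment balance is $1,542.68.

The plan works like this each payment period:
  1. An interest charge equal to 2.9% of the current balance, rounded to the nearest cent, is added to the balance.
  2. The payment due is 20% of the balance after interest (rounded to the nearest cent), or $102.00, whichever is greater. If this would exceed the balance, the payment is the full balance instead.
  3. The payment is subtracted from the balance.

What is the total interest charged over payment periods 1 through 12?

$218.00

Payment period 1: opening $1,542.68; interest $44.74 → $1,587.42; payment $317.48; balance $1,269.94
Payment period 2: opening $1,269.94; interest $36.83 → $1,306.77; payment $261.35; balance $1,045.42
Payment period 3: opening $1,045.42; interest $30.32 → $1,075.74; payment $215.15; balance $860.59
Payment period 4: opening $860.59; interest $24.96 → $885.55; payment $177.11; balance $708.44
Payment period 5: opening $708.44; interest $20.54 → $728.98; payment $145.80; balance $583.18
Payment period 6: opening $583.18; interest $16.91 → $600.09; payment $120.02; balance $480.07
Payment period 7: opening $480.07; interest $13.92 → $493.99; payment $102.00; balance $391.99
Payment period 8: opening $391.99; interest $11.37 → $403.36; payment $102.00; balance $301.36
Payment period 9: opening $301.36; interest $8.74 → $310.10; payment $102.00; balance $208.10
Payment period 10: opening $208.10; interest $6.03 → $214.13; payment $102.00; balance $112.13
Payment period 11: opening $112.13; interest $3.25 → $115.38; payment $102.00; balance $13.38
Payment period 12: opening $13.38; interest $0.39 → $13.77; payment $13.77; balance $0.00
Total interest: $44.74 + $36.83 + $30.32 + $24.96 + $20.54 + $16.91 + $13.92 + $11.37 + $8.74 + $6.03 + $3.25 + $0.39 = $218.00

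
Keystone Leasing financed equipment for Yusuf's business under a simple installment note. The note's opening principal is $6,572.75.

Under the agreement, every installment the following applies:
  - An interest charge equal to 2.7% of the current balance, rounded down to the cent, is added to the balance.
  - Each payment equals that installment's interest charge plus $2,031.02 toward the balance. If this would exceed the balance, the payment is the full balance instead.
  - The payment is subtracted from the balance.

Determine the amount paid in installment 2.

$2,153.64

Installment 1: $6,572.75 +$177.46 interest = $6,750.21; pay $2,208.48 → $4,541.73
Installment 2: $4,541.73 +$122.62 interest = $4,664.35; pay $2,153.64 → $2,510.71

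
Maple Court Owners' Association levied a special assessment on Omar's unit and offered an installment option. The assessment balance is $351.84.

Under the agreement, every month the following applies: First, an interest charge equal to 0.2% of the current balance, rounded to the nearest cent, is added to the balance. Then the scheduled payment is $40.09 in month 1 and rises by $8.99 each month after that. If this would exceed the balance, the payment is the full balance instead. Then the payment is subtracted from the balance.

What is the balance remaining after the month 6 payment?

Month 1: opening $351.84; interest $0.70 → $352.54; payment $40.09; balance $312.45
Month 2: opening $312.45; interest $0.62 → $313.07; payment $49.08; balance $263.99
Month 3: opening $263.99; interest $0.53 → $264.52; payment $58.07; balance $206.45
Month 4: opening $206.45; interest $0.41 → $206.86; payment $67.06; balance $139.80
Month 5: opening $139.80; interest $0.28 → $140.08; payment $76.05; balance $64.03
Month 6: opening $64.03; interest $0.13 → $64.16; payment $64.16; balance $0.00

$0.00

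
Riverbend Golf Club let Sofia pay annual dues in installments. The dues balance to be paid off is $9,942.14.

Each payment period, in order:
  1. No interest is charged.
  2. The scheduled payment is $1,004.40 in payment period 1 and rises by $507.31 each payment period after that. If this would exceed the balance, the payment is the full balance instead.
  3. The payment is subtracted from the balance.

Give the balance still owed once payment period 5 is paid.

Payment period 1: opening $9,942.14; payment $1,004.40; balance $8,937.74
Payment period 2: opening $8,937.74; payment $1,511.71; balance $7,426.03
Payment period 3: opening $7,426.03; payment $2,019.02; balance $5,407.01
Payment period 4: opening $5,407.01; payment $2,526.33; balance $2,880.68
Payment period 5: opening $2,880.68; payment $2,880.68; balance $0.00

$0.00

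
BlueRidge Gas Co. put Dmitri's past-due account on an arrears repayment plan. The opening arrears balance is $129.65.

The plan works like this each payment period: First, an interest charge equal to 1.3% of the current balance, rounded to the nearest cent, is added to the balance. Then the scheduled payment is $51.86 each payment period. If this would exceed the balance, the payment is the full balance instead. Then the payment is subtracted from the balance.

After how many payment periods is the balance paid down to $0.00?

Payment period 1: opening $129.65; interest $1.69 → $131.34; payment $51.86; balance $79.48
Payment period 2: opening $79.48; interest $1.03 → $80.51; payment $51.86; balance $28.65
Payment period 3: opening $28.65; interest $0.37 → $29.02; payment $29.02; balance $0.00
Balance reaches $0.00 in payment period 3.

3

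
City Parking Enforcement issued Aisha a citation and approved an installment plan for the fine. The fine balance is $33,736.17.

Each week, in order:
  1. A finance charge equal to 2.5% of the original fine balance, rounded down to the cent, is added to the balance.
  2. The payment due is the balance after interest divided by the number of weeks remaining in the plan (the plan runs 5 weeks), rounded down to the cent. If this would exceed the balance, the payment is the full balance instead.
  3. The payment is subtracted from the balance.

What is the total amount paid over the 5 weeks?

Week 1: $33,736.17 +$843.40 interest = $34,579.57; pay $6,915.91 → $27,663.66
Week 2: $27,663.66 +$843.40 interest = $28,507.06; pay $7,126.76 → $21,380.30
Week 3: $21,380.30 +$843.40 interest = $22,223.70; pay $7,407.90 → $14,815.80
Week 4: $14,815.80 +$843.40 interest = $15,659.20; pay $7,829.60 → $7,829.60
Week 5: $7,829.60 +$843.40 interest = $8,673.00; pay $8,673.00 → $0.00
Total paid: $37,953.17

$37,953.17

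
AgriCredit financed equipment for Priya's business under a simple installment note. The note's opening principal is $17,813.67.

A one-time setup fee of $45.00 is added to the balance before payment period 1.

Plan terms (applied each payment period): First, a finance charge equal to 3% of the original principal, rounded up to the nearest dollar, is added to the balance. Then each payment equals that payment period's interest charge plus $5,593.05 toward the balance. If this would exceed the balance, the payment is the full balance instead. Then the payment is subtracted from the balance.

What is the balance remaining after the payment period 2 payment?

$6,672.57

# | Opening | Interest | Payment | End bal
1 | $17,858.67 | $535.00 | $6,128.05 | $12,265.62
2 | $12,265.62 | $535.00 | $6,128.05 | $6,672.57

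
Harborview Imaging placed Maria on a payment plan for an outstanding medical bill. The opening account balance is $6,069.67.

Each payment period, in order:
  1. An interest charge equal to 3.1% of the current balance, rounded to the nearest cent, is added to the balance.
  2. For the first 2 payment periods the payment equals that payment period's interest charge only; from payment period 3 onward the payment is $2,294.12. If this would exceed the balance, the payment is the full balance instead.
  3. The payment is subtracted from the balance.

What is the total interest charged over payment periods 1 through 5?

$742.93

Payment period 1: opening $6,069.67; interest $188.16 → $6,257.83; payment $188.16; balance $6,069.67
Payment period 2: opening $6,069.67; interest $188.16 → $6,257.83; payment $188.16; balance $6,069.67
Payment period 3: opening $6,069.67; interest $188.16 → $6,257.83; payment $2,294.12; balance $3,963.71
Payment period 4: opening $3,963.71; interest $122.88 → $4,086.59; payment $2,294.12; balance $1,792.47
Payment period 5: opening $1,792.47; interest $55.57 → $1,848.04; payment $1,848.04; balance $0.00
Total interest: $188.16 + $188.16 + $188.16 + $122.88 + $55.57 = $742.93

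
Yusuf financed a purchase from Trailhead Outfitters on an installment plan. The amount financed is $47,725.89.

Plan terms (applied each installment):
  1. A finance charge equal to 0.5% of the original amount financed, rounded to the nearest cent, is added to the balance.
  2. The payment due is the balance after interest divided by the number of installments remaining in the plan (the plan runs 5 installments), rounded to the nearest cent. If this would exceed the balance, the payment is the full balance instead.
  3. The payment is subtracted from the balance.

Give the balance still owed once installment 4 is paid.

Installment 1: $47,725.89 +$238.63 interest = $47,964.52; pay $9,592.90 → $38,371.62
Installment 2: $38,371.62 +$238.63 interest = $38,610.25; pay $9,652.56 → $28,957.69
Installment 3: $28,957.69 +$238.63 interest = $29,196.32; pay $9,732.11 → $19,464.21
Installment 4: $19,464.21 +$238.63 interest = $19,702.84; pay $9,851.42 → $9,851.42

$9,851.42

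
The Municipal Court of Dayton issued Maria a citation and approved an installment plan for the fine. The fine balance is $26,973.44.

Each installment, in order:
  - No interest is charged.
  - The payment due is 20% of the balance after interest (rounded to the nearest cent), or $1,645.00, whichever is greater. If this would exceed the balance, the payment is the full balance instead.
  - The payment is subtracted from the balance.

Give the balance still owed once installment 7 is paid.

Installment 1: $26,973.44 − $5,394.69 → $21,578.75
Installment 2: $21,578.75 − $4,315.75 → $17,263.00
Installment 3: $17,263.00 − $3,452.60 → $13,810.40
Installment 4: $13,810.40 − $2,762.08 → $11,048.32
Installment 5: $11,048.32 − $2,209.66 → $8,838.66
Installment 6: $8,838.66 − $1,767.73 → $7,070.93
Installment 7: $7,070.93 − $1,645.00 → $5,425.93

$5,425.93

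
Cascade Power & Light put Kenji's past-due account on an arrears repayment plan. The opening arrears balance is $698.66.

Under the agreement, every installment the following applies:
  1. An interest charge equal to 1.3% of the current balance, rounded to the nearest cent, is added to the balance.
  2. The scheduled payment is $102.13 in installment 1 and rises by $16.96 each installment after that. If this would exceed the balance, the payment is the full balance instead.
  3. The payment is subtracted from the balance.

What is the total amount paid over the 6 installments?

$730.23

Installment 1: $698.66 +$9.08 interest = $707.74; pay $102.13 → $605.61
Installment 2: $605.61 +$7.87 interest = $613.48; pay $119.09 → $494.39
Installment 3: $494.39 +$6.43 interest = $500.82; pay $136.05 → $364.77
Installment 4: $364.77 +$4.74 interest = $369.51; pay $153.01 → $216.50
Installment 5: $216.50 +$2.81 interest = $219.31; pay $169.97 → $49.34
Installment 6: $49.34 +$0.64 interest = $49.98; pay $49.98 → $0.00
Total paid: $730.23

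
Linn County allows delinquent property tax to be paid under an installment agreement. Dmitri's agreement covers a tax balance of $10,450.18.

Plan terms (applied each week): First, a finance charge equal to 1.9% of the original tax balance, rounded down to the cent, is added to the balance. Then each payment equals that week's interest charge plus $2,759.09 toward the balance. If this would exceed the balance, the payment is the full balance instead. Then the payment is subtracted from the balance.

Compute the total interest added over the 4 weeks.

# | Opening | Interest | Payment | End bal
1 | $10,450.18 | $198.55 | $2,957.64 | $7,691.09
2 | $7,691.09 | $198.55 | $2,957.64 | $4,932.00
3 | $4,932.00 | $198.55 | $2,957.64 | $2,172.91
4 | $2,172.91 | $198.55 | $2,371.46 | $0.00
Total interest: $198.55 + $198.55 + $198.55 + $198.55 = $794.20

$794.20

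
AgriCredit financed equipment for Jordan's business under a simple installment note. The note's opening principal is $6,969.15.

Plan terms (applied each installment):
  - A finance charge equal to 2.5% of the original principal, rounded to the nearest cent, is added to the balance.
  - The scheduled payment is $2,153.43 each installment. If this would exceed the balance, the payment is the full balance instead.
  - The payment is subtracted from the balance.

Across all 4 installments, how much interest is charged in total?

$696.92

Installment 1: $6,969.15 +$174.23 interest = $7,143.38; pay $2,153.43 → $4,989.95
Installment 2: $4,989.95 +$174.23 interest = $5,164.18; pay $2,153.43 → $3,010.75
Installment 3: $3,010.75 +$174.23 interest = $3,184.98; pay $2,153.43 → $1,031.55
Installment 4: $1,031.55 +$174.23 interest = $1,205.78; pay $1,205.78 → $0.00
Total interest: $174.23 + $174.23 + $174.23 + $174.23 = $696.92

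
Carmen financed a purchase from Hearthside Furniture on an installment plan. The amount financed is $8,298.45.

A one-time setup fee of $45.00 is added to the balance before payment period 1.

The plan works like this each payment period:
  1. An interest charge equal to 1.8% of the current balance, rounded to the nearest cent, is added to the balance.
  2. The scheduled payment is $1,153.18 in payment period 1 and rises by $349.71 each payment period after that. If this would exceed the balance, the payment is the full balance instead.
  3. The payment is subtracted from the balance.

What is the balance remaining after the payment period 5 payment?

$0.00

# | Opening | Interest | Payment | End bal
1 | $8,343.45 | $150.18 | $1,153.18 | $7,340.45
2 | $7,340.45 | $132.13 | $1,502.89 | $5,969.69
3 | $5,969.69 | $107.45 | $1,852.60 | $4,224.54
4 | $4,224.54 | $76.04 | $2,202.31 | $2,098.27
5 | $2,098.27 | $37.77 | $2,136.04 | $0.00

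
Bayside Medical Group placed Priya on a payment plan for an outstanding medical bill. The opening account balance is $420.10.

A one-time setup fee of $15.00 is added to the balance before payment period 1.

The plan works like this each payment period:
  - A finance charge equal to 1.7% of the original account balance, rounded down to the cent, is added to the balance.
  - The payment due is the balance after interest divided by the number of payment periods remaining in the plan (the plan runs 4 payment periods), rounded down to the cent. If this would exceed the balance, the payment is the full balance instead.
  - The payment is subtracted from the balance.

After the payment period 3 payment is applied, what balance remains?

$116.51

Payment period 1: $435.10 +$7.14 interest = $442.24; pay $110.56 → $331.68
Payment period 2: $331.68 +$7.14 interest = $338.82; pay $112.94 → $225.88
Payment period 3: $225.88 +$7.14 interest = $233.02; pay $116.51 → $116.51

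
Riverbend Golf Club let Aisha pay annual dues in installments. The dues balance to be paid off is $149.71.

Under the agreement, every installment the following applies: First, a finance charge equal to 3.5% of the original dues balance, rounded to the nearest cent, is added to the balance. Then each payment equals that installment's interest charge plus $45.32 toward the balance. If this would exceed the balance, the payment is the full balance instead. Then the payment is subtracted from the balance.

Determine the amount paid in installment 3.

$50.56

Installment 1: $149.71 +$5.24 interest = $154.95; pay $50.56 → $104.39
Installment 2: $104.39 +$5.24 interest = $109.63; pay $50.56 → $59.07
Installment 3: $59.07 +$5.24 interest = $64.31; pay $50.56 → $13.75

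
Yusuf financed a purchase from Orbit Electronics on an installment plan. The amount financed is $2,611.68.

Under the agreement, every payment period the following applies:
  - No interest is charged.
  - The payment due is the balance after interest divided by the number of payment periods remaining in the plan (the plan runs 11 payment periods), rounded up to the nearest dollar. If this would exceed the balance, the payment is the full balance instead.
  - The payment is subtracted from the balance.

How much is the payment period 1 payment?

$238.00

Payment period 1: opening $2,611.68; payment $238.00; balance $2,373.68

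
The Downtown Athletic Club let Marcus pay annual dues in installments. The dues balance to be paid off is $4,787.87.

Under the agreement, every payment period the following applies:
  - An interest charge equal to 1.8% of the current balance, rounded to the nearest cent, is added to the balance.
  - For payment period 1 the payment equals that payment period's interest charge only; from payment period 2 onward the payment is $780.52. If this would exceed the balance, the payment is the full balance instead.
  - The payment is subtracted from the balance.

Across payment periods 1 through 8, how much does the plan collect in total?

Payment period 1: $4,787.87 +$86.18 interest = $4,874.05; pay $86.18 → $4,787.87
Payment period 2: $4,787.87 +$86.18 interest = $4,874.05; pay $780.52 → $4,093.53
Payment period 3: $4,093.53 +$73.68 interest = $4,167.21; pay $780.52 → $3,386.69
Payment period 4: $3,386.69 +$60.96 interest = $3,447.65; pay $780.52 → $2,667.13
Payment period 5: $2,667.13 +$48.01 interest = $2,715.14; pay $780.52 → $1,934.62
Payment period 6: $1,934.62 +$34.82 interest = $1,969.44; pay $780.52 → $1,188.92
Payment period 7: $1,188.92 +$21.40 interest = $1,210.32; pay $780.52 → $429.80
Payment period 8: $429.80 +$7.74 interest = $437.54; pay $437.54 → $0.00
Total paid: $5,206.84

$5,206.84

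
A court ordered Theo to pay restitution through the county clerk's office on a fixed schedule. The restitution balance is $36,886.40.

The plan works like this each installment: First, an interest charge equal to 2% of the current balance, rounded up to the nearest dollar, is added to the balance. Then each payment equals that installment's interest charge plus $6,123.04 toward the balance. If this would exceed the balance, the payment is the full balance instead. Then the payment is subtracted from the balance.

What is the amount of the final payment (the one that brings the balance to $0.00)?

# | Opening | Interest | Payment | End bal
1 | $36,886.40 | $738.00 | $6,861.04 | $30,763.36
2 | $30,763.36 | $616.00 | $6,739.04 | $24,640.32
3 | $24,640.32 | $493.00 | $6,616.04 | $18,517.28
4 | $18,517.28 | $371.00 | $6,494.04 | $12,394.24
5 | $12,394.24 | $248.00 | $6,371.04 | $6,271.20
6 | $6,271.20 | $126.00 | $6,249.04 | $148.16
7 | $148.16 | $3.00 | $151.16 | $0.00

$151.16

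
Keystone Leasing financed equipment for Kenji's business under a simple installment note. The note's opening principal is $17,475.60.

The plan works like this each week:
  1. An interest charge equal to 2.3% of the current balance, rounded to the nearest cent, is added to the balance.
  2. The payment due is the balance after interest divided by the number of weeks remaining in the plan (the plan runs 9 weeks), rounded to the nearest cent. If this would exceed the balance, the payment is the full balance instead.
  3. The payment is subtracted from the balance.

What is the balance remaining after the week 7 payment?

Week 1: opening $17,475.60; interest $401.94 → $17,877.54; payment $1,986.39; balance $15,891.15
Week 2: opening $15,891.15; interest $365.50 → $16,256.65; payment $2,032.08; balance $14,224.57
Week 3: opening $14,224.57; interest $327.17 → $14,551.74; payment $2,078.82; balance $12,472.92
Week 4: opening $12,472.92; interest $286.88 → $12,759.80; payment $2,126.63; balance $10,633.17
Week 5: opening $10,633.17; interest $244.56 → $10,877.73; payment $2,175.55; balance $8,702.18
Week 6: opening $8,702.18; interest $200.15 → $8,902.33; payment $2,225.58; balance $6,676.75
Week 7: opening $6,676.75; interest $153.57 → $6,830.32; payment $2,276.77; balance $4,553.55

$4,553.55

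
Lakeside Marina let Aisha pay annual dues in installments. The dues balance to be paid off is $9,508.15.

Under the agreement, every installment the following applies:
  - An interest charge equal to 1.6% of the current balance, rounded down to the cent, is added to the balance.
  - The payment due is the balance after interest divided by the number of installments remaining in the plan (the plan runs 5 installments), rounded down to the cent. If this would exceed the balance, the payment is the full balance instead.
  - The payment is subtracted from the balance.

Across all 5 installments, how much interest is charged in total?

# | Opening | Interest | Payment | End bal
1 | $9,508.15 | $152.13 | $1,932.05 | $7,728.23
2 | $7,728.23 | $123.65 | $1,962.97 | $5,888.91
3 | $5,888.91 | $94.22 | $1,994.37 | $3,988.76
4 | $3,988.76 | $63.82 | $2,026.29 | $2,026.29
5 | $2,026.29 | $32.42 | $2,058.71 | $0.00
Total interest: $152.13 + $123.65 + $94.22 + $63.82 + $32.42 = $466.24

$466.24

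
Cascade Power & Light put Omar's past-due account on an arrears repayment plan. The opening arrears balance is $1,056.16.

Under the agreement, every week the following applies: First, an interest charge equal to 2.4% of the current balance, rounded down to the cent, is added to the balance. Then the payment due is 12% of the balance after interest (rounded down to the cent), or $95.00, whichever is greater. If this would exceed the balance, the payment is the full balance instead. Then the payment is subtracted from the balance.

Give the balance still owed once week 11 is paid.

$107.24

Week 1: opening $1,056.16; interest $25.34 → $1,081.50; payment $129.78; balance $951.72
Week 2: opening $951.72; interest $22.84 → $974.56; payment $116.94; balance $857.62
Week 3: opening $857.62; interest $20.58 → $878.20; payment $105.38; balance $772.82
Week 4: opening $772.82; interest $18.54 → $791.36; payment $95.00; balance $696.36
Week 5: opening $696.36; interest $16.71 → $713.07; payment $95.00; balance $618.07
Week 6: opening $618.07; interest $14.83 → $632.90; payment $95.00; balance $537.90
Week 7: opening $537.90; interest $12.90 → $550.80; payment $95.00; balance $455.80
Week 8: opening $455.80; interest $10.93 → $466.73; payment $95.00; balance $371.73
Week 9: opening $371.73; interest $8.92 → $380.65; payment $95.00; balance $285.65
Week 10: opening $285.65; interest $6.85 → $292.50; payment $95.00; balance $197.50
Week 11: opening $197.50; interest $4.74 → $202.24; payment $95.00; balance $107.24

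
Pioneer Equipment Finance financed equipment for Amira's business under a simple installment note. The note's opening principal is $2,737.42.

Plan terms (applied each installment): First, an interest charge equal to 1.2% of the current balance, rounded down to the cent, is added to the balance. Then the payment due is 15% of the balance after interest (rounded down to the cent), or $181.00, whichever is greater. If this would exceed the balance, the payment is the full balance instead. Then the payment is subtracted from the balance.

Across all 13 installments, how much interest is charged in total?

$189.74

# | Opening | Interest | Payment | End bal
1 | $2,737.42 | $32.84 | $415.53 | $2,354.73
2 | $2,354.73 | $28.25 | $357.44 | $2,025.54
3 | $2,025.54 | $24.30 | $307.47 | $1,742.37
4 | $1,742.37 | $20.90 | $264.49 | $1,498.78
5 | $1,498.78 | $17.98 | $227.51 | $1,289.25
6 | $1,289.25 | $15.47 | $195.70 | $1,109.02
7 | $1,109.02 | $13.30 | $181.00 | $941.32
8 | $941.32 | $11.29 | $181.00 | $771.61
9 | $771.61 | $9.25 | $181.00 | $599.86
10 | $599.86 | $7.19 | $181.00 | $426.05
11 | $426.05 | $5.11 | $181.00 | $250.16
12 | $250.16 | $3.00 | $181.00 | $72.16
13 | $72.16 | $0.86 | $73.02 | $0.00
Total interest: $32.84 + $28.25 + $24.30 + $20.90 + $17.98 + $15.47 + $13.30 + $11.29 + $9.25 + $7.19 + $5.11 + $3.00 + $0.86 = $189.74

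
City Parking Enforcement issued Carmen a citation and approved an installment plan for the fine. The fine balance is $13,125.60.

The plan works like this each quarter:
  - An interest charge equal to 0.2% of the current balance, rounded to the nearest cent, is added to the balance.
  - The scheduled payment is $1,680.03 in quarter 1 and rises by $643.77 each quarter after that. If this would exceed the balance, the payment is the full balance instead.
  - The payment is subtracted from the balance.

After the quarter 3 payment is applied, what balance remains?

# | Opening | Interest | Payment | End bal
1 | $13,125.60 | $26.25 | $1,680.03 | $11,471.82
2 | $11,471.82 | $22.94 | $2,323.80 | $9,170.96
3 | $9,170.96 | $18.34 | $2,967.57 | $6,221.73

$6,221.73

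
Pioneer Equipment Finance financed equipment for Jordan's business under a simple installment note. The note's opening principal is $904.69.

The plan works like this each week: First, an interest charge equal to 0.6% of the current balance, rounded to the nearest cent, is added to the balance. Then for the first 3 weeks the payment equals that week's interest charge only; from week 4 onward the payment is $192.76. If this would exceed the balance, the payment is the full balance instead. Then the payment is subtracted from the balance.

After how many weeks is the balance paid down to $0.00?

Week 1: opening $904.69; interest $5.43 → $910.12; payment $5.43; balance $904.69
Week 2: opening $904.69; interest $5.43 → $910.12; payment $5.43; balance $904.69
Week 3: opening $904.69; interest $5.43 → $910.12; payment $5.43; balance $904.69
Week 4: opening $904.69; interest $5.43 → $910.12; payment $192.76; balance $717.36
Week 5: opening $717.36; interest $4.30 → $721.66; payment $192.76; balance $528.90
Week 6: opening $528.90; interest $3.17 → $532.07; payment $192.76; balance $339.31
Week 7: opening $339.31; interest $2.04 → $341.35; payment $192.76; balance $148.59
Week 8: opening $148.59; interest $0.89 → $149.48; payment $149.48; balance $0.00
Balance reaches $0.00 in week 8.

8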